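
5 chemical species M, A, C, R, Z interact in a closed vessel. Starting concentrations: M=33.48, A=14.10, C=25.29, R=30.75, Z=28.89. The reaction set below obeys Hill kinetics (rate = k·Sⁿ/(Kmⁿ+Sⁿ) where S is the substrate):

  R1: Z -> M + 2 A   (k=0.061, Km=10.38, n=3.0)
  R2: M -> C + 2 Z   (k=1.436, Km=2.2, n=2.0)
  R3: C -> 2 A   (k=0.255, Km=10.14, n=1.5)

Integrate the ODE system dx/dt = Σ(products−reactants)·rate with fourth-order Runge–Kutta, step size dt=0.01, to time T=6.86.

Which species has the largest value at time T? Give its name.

Dominant species at T: Z

RK4 with dt=0.01: 686 steps to T=6.86. Trajectory (selected grid times):
t=0.00: M=33.48 A=14.10 C=25.29 R=30.75 Z=28.89
t=0.76: M=32.44 A=14.50 C=26.22 R=30.75 Z=31.02
t=1.52: M=31.40 A=14.90 C=27.15 R=30.75 Z=33.15
t=2.29: M=30.34 A=15.32 C=28.09 R=30.75 Z=35.30
t=3.05: M=29.30 A=15.73 C=29.02 R=30.75 Z=37.43
t=3.81: M=28.26 A=16.14 C=29.94 R=30.75 Z=39.55
t=4.57: M=27.22 A=16.56 C=30.86 R=30.75 Z=41.67
t=5.34: M=26.17 A=16.98 C=31.79 R=30.75 Z=43.82
t=6.10: M=25.13 A=17.40 C=32.71 R=30.75 Z=45.95
t=6.86: M=24.10 A=17.82 C=33.63 R=30.75 Z=48.07
At T=6.86: M=24.10 A=17.82 C=33.63 R=30.75 Z=48.07; the largest is Z.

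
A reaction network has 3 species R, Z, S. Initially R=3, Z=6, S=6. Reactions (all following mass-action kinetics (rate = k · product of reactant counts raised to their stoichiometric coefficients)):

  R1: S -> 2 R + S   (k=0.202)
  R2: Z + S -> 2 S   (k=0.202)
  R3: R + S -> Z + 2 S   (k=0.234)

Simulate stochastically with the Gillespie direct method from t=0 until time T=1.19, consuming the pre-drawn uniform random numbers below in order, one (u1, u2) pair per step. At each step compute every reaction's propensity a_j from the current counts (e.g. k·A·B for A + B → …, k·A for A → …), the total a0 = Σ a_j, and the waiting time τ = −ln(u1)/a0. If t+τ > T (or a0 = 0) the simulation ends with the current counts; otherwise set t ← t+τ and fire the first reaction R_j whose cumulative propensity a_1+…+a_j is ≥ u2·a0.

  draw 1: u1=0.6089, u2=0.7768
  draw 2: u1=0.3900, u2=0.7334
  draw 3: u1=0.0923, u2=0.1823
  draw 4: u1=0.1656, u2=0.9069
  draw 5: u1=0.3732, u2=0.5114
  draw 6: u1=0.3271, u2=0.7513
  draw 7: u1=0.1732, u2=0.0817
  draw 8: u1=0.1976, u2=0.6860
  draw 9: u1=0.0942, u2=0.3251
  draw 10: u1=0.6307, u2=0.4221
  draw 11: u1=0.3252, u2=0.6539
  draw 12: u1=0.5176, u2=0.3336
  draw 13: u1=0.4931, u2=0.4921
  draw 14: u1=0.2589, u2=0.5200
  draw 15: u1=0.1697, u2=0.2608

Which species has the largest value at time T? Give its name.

t=0.000: R=3 Z=6 S=6
Draw 1: a1=1.212, a2=7.272, a3=4.212, a0=12.696; τ=−ln(0.6089)/12.696=0.039 → t=0.039; u2·a0=0.7768·12.696=9.862; a1+a2=8.484 < 9.862 ≤ a1+…+a3=12.696 → R3 fires; R=2 Z=7 S=7
Draw 2: a1=1.414, a2=9.898, a3=3.276, a0=14.588; τ=−ln(0.3900)/14.588=0.065 → t=0.104; u2·a0=0.7334·14.588=10.699; a1=1.414 < 10.699 ≤ a1+a2=11.312 → R2 fires; R=2 Z=6 S=8
Draw 3: a1=1.616, a2=9.696, a3=3.744, a0=15.056; τ=−ln(0.0923)/15.056=0.158 → t=0.262; u2·a0=0.1823·15.056=2.745; a1=1.616 < 2.745 ≤ a1+a2=11.312 → R2 fires; R=2 Z=5 S=9
Draw 4: a1=1.818, a2=9.090, a3=4.212, a0=15.120; τ=−ln(0.1656)/15.120=0.119 → t=0.381; u2·a0=0.9069·15.120=13.712; a1+a2=10.908 < 13.712 ≤ a1+…+a3=15.120 → R3 fires; R=1 Z=6 S=10
Draw 5: a1=2.020, a2=12.120, a3=2.340, a0=16.480; τ=−ln(0.3732)/16.480=0.060 → t=0.441; u2·a0=0.5114·16.480=8.428; a1=2.020 < 8.428 ≤ a1+a2=14.140 → R2 fires; R=1 Z=5 S=11
Draw 6: a1=2.222, a2=11.110, a3=2.574, a0=15.906; τ=−ln(0.3271)/15.906=0.070 → t=0.511; u2·a0=0.7513·15.906=11.950; a1=2.222 < 11.950 ≤ a1+a2=13.332 → R2 fires; R=1 Z=4 S=12
Draw 7: a1=2.424, a2=9.696, a3=2.808, a0=14.928; τ=−ln(0.1732)/14.928=0.117 → t=0.628; u2·a0=0.0817·14.928=1.220 ≤ a1=2.424 → R1 fires; R=3 Z=4 S=12
Draw 8: a1=2.424, a2=9.696, a3=8.424, a0=20.544; τ=−ln(0.1976)/20.544=0.079 → t=0.707; u2·a0=0.6860·20.544=14.093; a1+a2=12.120 < 14.093 ≤ a1+…+a3=20.544 → R3 fires; R=2 Z=5 S=13
Draw 9: a1=2.626, a2=13.130, a3=6.084, a0=21.840; τ=−ln(0.0942)/21.840=0.108 → t=0.815; u2·a0=0.3251·21.840=7.100; a1=2.626 < 7.100 ≤ a1+a2=15.756 → R2 fires; R=2 Z=4 S=14
Draw 10: a1=2.828, a2=11.312, a3=6.552, a0=20.692; τ=−ln(0.6307)/20.692=0.022 → t=0.838; u2·a0=0.4221·20.692=8.734; a1=2.828 < 8.734 ≤ a1+a2=14.140 → R2 fires; R=2 Z=3 S=15
Draw 11: a1=3.030, a2=9.090, a3=7.020, a0=19.140; τ=−ln(0.3252)/19.140=0.059 → t=0.896; u2·a0=0.6539·19.140=12.516; a1+a2=12.120 < 12.516 ≤ a1+…+a3=19.140 → R3 fires; R=1 Z=4 S=16
Draw 12: a1=3.232, a2=12.928, a3=3.744, a0=19.904; τ=−ln(0.5176)/19.904=0.033 → t=0.929; u2·a0=0.3336·19.904=6.640; a1=3.232 < 6.640 ≤ a1+a2=16.160 → R2 fires; R=1 Z=3 S=17
Draw 13: a1=3.434, a2=10.302, a3=3.978, a0=17.714; τ=−ln(0.4931)/17.714=0.040 → t=0.969; u2·a0=0.4921·17.714=8.717; a1=3.434 < 8.717 ≤ a1+a2=13.736 → R2 fires; R=1 Z=2 S=18
Draw 14: a1=3.636, a2=7.272, a3=4.212, a0=15.120; τ=−ln(0.2589)/15.120=0.089 → t=1.059; u2·a0=0.5200·15.120=7.862; a1=3.636 < 7.862 ≤ a1+a2=10.908 → R2 fires; R=1 Z=1 S=19
Draw 15: a1=3.838, a2=3.838, a3=4.446, a0=12.122; τ=−ln(0.1697)/12.122=0.146 → t=1.205 > T=1.19: stop.
At T=1.19: R=1 Z=1 S=19; the largest is S.

Dominant species at T: S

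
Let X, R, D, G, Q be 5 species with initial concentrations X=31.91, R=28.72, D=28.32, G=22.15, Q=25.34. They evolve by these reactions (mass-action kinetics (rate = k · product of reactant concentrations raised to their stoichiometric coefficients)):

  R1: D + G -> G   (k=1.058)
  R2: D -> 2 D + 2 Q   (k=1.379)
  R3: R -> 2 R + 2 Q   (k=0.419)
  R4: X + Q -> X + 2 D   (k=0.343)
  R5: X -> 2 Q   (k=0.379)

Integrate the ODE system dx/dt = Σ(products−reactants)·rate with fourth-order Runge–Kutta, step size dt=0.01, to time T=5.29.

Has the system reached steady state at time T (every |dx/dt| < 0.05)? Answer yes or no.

Steady state at T: no

RK4 with dt=0.01: 529 steps to T=5.29. Trajectory (selected grid times):
t=0.00: X=31.91 R=28.72 D=28.32 G=22.15 Q=25.34
t=0.59: X=25.52 R=36.77 D=6.17 G=22.15 Q=7.62
t=1.18: X=20.40 R=47.09 D=6.02 G=22.15 Q=9.53
t=1.76: X=16.38 R=60.04 D=6.60 G=22.15 Q=13.07
t=2.35: X=13.10 R=76.88 D=7.49 G=22.15 Q=18.60
t=2.94: X=10.47 R=98.44 D=8.69 G=22.15 Q=27.01
t=3.53: X=8.37 R=126.05 D=10.21 G=22.15 Q=39.69
t=4.11: X=6.72 R=160.72 D=12.02 G=22.15 Q=58.25
t=4.70: X=5.37 R=205.80 D=14.22 G=22.15 Q=86.13
t=5.29: X=4.30 R=263.51 D=16.77 G=22.15 Q=127.01
Rates at T: R1=392.9091, R2=23.1205, R3=110.4121, R4=187.2085, R5=1.6287
dx/dt at T (Σ net stoichiometry × rate): X=-1.6287, R=+110.4121, D=+4.6284, G=+0.0000, Q=+83.1140
Largest |dx/dt| is |+110.4121| (R) ≥ 0.05 → not steady.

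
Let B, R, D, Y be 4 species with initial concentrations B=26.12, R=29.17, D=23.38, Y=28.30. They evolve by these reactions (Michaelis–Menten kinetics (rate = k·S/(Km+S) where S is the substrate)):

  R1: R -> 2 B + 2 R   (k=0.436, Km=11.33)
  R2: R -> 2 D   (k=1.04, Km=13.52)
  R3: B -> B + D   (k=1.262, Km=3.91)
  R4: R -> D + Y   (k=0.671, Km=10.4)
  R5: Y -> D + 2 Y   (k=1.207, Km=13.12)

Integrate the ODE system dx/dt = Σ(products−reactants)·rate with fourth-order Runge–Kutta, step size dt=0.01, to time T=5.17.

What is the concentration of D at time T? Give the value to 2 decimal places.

RK4 with dt=0.01: 517 steps to T=5.17. Trajectory (selected grid times):
t=0.00: B=26.12 R=29.17 D=23.38 Y=28.30
t=0.57: B=26.48 R=28.66 D=25.57 Y=29.05
t=1.15: B=26.84 R=28.15 D=27.79 Y=29.82
t=1.72: B=27.19 R=27.65 D=29.98 Y=30.58
t=2.30: B=27.55 R=27.14 D=32.20 Y=31.35
t=2.87: B=27.90 R=26.65 D=34.38 Y=32.12
t=3.45: B=28.25 R=26.15 D=36.60 Y=32.89
t=4.02: B=28.60 R=25.66 D=38.78 Y=33.66
t=4.60: B=28.95 R=25.16 D=40.99 Y=34.44
t=5.17: B=29.29 R=24.68 D=43.16 Y=35.21
Read off D at T=5.17: 43.16

D at T = 43.16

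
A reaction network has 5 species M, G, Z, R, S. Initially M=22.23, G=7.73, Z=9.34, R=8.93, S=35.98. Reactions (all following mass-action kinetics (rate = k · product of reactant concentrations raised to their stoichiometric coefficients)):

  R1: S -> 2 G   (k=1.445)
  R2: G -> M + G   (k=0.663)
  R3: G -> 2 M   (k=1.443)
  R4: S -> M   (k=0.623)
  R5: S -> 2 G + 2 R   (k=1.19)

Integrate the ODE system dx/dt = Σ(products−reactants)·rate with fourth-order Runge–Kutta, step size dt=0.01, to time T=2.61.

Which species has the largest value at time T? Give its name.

Dominant species at T: M

RK4 with dt=0.01: 261 steps to T=2.61. Trajectory (selected grid times):
t=0.00: M=22.23 G=7.73 Z=9.34 R=8.93 S=35.98
t=0.29: M=51.24 G=33.22 Z=9.34 R=25.00 S=13.99
t=0.58: M=87.92 G=32.80 Z=9.34 R=31.24 S=5.44
t=0.87: M=118.91 G=25.83 Z=9.34 R=33.67 S=2.11
t=1.16: M=141.96 G=18.65 Z=9.34 R=34.61 S=0.82
t=1.45: M=158.16 G=12.92 Z=9.34 R=34.98 S=0.32
t=1.74: M=169.22 G=8.75 Z=9.34 R=35.12 S=0.12
t=2.03: M=176.66 G=5.86 Z=9.34 R=35.18 S=0.05
t=2.32: M=181.61 G=3.89 Z=9.34 R=35.20 S=0.02
t=2.61: M=184.90 G=2.58 Z=9.34 R=35.21 S=0.01
At T=2.61: M=184.90 G=2.58 Z=9.34 R=35.21 S=0.01; the largest is M.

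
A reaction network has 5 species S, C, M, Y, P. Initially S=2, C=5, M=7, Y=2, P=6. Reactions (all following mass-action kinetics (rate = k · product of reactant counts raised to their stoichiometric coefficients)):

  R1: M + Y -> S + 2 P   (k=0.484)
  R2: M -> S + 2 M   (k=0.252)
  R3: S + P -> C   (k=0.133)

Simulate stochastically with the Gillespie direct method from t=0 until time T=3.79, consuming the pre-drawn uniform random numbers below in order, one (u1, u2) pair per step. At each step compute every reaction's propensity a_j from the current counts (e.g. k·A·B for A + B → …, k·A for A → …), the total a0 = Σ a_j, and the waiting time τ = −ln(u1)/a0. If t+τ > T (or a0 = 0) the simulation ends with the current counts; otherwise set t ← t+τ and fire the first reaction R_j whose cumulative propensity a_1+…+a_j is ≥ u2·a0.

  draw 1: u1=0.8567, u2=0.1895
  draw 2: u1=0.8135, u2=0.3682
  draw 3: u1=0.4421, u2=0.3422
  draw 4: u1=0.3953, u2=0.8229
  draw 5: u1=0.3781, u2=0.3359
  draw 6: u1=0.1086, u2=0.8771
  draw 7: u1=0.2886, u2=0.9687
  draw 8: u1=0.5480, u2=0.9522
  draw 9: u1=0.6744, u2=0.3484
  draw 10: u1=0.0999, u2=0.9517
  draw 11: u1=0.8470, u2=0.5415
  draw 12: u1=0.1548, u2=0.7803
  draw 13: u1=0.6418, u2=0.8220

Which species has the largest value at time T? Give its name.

Dominant species at T: C

t=0.000: S=2 C=5 M=7 Y=2 P=6
Draw 1: a1=6.776, a2=1.764, a3=1.596, a0=10.136; τ=−ln(0.8567)/10.136=0.015 → t=0.015; u2·a0=0.1895·10.136=1.921 ≤ a1=6.776 → R1 fires; S=3 C=5 M=6 Y=1 P=8
Draw 2: a1=2.904, a2=1.512, a3=3.192, a0=7.608; τ=−ln(0.8135)/7.608=0.027 → t=0.042; u2·a0=0.3682·7.608=2.801 ≤ a1=2.904 → R1 fires; S=4 C=5 M=5 Y=0 P=10
Draw 3: a1=0.000, a2=1.260, a3=5.320, a0=6.580; τ=−ln(0.4421)/6.580=0.124 → t=0.166; u2·a0=0.3422·6.580=2.252; a1+a2=1.260 < 2.252 ≤ a1+…+a3=6.580 → R3 fires; S=3 C=6 M=5 Y=0 P=9
Draw 4: a1=0.000, a2=1.260, a3=3.591, a0=4.851; τ=−ln(0.3953)/4.851=0.191 → t=0.358; u2·a0=0.8229·4.851=3.992; a1+a2=1.260 < 3.992 ≤ a1+…+a3=4.851 → R3 fires; S=2 C=7 M=5 Y=0 P=8
Draw 5: a1=0.000, a2=1.260, a3=2.128, a0=3.388; τ=−ln(0.3781)/3.388=0.287 → t=0.645; u2·a0=0.3359·3.388=1.138; a1=0.000 < 1.138 ≤ a1+a2=1.260 → R2 fires; S=3 C=7 M=6 Y=0 P=8
Draw 6: a1=0.000, a2=1.512, a3=3.192, a0=4.704; τ=−ln(0.1086)/4.704=0.472 → t=1.117; u2·a0=0.8771·4.704=4.126; a1+a2=1.512 < 4.126 ≤ a1+…+a3=4.704 → R3 fires; S=2 C=8 M=6 Y=0 P=7
Draw 7: a1=0.000, a2=1.512, a3=1.862, a0=3.374; τ=−ln(0.2886)/3.374=0.368 → t=1.485; u2·a0=0.9687·3.374=3.268; a1+a2=1.512 < 3.268 ≤ a1+…+a3=3.374 → R3 fires; S=1 C=9 M=6 Y=0 P=6
Draw 8: a1=0.000, a2=1.512, a3=0.798, a0=2.310; τ=−ln(0.5480)/2.310=0.260 → t=1.745; u2·a0=0.9522·2.310=2.200; a1+a2=1.512 < 2.200 ≤ a1+…+a3=2.310 → R3 fires; S=0 C=10 M=6 Y=0 P=5
Draw 9: a1=0.000, a2=1.512, a3=0.000, a0=1.512; τ=−ln(0.6744)/1.512=0.261 → t=2.006; u2·a0=0.3484·1.512=0.527; a1=0.000 < 0.527 ≤ a1+a2=1.512 → R2 fires; S=1 C=10 M=7 Y=0 P=5
Draw 10: a1=0.000, a2=1.764, a3=0.665, a0=2.429; τ=−ln(0.0999)/2.429=0.948 → t=2.954; u2·a0=0.9517·2.429=2.312; a1+a2=1.764 < 2.312 ≤ a1+…+a3=2.429 → R3 fires; S=0 C=11 M=7 Y=0 P=4
Draw 11: a1=0.000, a2=1.764, a3=0.000, a0=1.764; τ=−ln(0.8470)/1.764=0.094 → t=3.049; u2·a0=0.5415·1.764=0.955; a1=0.000 < 0.955 ≤ a1+a2=1.764 → R2 fires; S=1 C=11 M=8 Y=0 P=4
Draw 12: a1=0.000, a2=2.016, a3=0.532, a0=2.548; τ=−ln(0.1548)/2.548=0.732 → t=3.781; u2·a0=0.7803·2.548=1.988; a1=0.000 < 1.988 ≤ a1+a2=2.016 → R2 fires; S=2 C=11 M=9 Y=0 P=4
Draw 13: a1=0.000, a2=2.268, a3=1.064, a0=3.332; τ=−ln(0.6418)/3.332=0.133 → t=3.914 > T=3.79: stop.
At T=3.79: S=2 C=11 M=9 Y=0 P=4; the largest is C.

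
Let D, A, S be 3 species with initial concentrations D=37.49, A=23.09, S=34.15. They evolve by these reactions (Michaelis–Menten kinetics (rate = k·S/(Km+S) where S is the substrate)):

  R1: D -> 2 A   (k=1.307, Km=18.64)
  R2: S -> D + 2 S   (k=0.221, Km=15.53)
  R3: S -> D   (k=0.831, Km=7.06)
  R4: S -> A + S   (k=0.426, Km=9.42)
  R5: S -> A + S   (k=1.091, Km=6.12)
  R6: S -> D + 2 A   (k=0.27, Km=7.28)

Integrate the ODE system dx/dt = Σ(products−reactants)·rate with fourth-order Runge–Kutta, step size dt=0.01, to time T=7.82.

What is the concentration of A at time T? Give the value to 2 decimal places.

RK4 with dt=0.01: 782 steps to T=7.82. Trajectory (selected grid times):
t=0.00: D=37.49 A=23.09 S=34.15
t=0.87: D=37.65 A=26.09 S=33.49
t=1.74: D=37.81 A=29.09 S=32.83
t=2.61: D=37.97 A=32.08 S=32.18
t=3.48: D=38.11 A=35.07 S=31.52
t=4.34: D=38.26 A=38.03 S=30.88
t=5.21: D=38.40 A=41.01 S=30.23
t=6.08: D=38.53 A=43.99 S=29.58
t=6.95: D=38.66 A=46.96 S=28.94
t=7.82: D=38.78 A=49.93 S=28.29
Read off A at T=7.82: 49.93

A at T = 49.93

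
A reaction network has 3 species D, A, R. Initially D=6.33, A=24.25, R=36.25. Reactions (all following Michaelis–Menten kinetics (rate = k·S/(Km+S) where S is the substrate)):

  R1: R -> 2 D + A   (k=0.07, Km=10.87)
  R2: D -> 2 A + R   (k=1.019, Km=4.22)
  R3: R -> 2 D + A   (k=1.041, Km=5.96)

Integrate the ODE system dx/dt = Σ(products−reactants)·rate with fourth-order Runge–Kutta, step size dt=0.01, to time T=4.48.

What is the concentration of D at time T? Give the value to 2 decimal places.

D at T = 11.71

RK4 with dt=0.01: 448 steps to T=4.48. Trajectory (selected grid times):
t=0.00: D=6.33 A=24.25 R=36.25
t=0.50: D=6.97 A=25.35 R=36.09
t=1.00: D=7.59 A=26.47 R=35.94
t=1.49: D=8.19 A=27.58 R=35.80
t=1.99: D=8.80 A=28.73 R=35.67
t=2.49: D=9.40 A=29.90 R=35.54
t=2.99: D=9.99 A=31.08 R=35.42
t=3.48: D=10.56 A=32.26 R=35.31
t=3.98: D=11.13 A=33.46 R=35.21
t=4.48: D=11.71 A=34.68 R=35.11
Read off D at T=4.48: 11.71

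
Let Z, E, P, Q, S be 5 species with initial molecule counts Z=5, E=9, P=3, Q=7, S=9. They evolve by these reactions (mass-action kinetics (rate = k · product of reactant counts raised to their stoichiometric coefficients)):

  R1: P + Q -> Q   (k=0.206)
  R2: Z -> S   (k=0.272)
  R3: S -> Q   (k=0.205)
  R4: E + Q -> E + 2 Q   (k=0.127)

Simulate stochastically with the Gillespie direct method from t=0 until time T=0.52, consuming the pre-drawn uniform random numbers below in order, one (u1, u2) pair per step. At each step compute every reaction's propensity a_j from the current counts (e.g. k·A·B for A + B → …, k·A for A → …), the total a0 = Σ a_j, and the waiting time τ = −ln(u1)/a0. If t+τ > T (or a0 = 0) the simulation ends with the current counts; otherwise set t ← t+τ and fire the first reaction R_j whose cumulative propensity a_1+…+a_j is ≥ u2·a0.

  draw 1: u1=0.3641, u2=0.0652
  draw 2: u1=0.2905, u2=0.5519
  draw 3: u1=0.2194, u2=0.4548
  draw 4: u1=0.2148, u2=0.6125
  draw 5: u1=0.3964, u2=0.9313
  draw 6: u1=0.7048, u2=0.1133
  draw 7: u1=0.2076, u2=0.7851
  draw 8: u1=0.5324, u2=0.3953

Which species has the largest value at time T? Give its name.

t=0.000: Z=5 E=9 P=3 Q=7 S=9
Draw 1: a1=4.326, a2=1.360, a3=1.845, a4=8.001, a0=15.532; τ=−ln(0.3641)/15.532=0.065 → t=0.065; u2·a0=0.0652·15.532=1.013 ≤ a1=4.326 → R1 fires; Z=5 E=9 P=2 Q=7 S=9
Draw 2: a1=2.884, a2=1.360, a3=1.845, a4=8.001, a0=14.090; τ=−ln(0.2905)/14.090=0.088 → t=0.153; u2·a0=0.5519·14.090=7.776; a1+…+a3=6.089 < 7.776 ≤ a1+…+a4=14.090 → R4 fires; Z=5 E=9 P=2 Q=8 S=9
Draw 3: a1=3.296, a2=1.360, a3=1.845, a4=9.144, a0=15.645; τ=−ln(0.2194)/15.645=0.097 → t=0.250; u2·a0=0.4548·15.645=7.115; a1+…+a3=6.501 < 7.115 ≤ a1+…+a4=15.645 → R4 fires; Z=5 E=9 P=2 Q=9 S=9
Draw 4: a1=3.708, a2=1.360, a3=1.845, a4=10.287, a0=17.200; τ=−ln(0.2148)/17.200=0.089 → t=0.339; u2·a0=0.6125·17.200=10.535; a1+…+a3=6.913 < 10.535 ≤ a1+…+a4=17.200 → R4 fires; Z=5 E=9 P=2 Q=10 S=9
Draw 5: a1=4.120, a2=1.360, a3=1.845, a4=11.430, a0=18.755; τ=−ln(0.3964)/18.755=0.049 → t=0.388; u2·a0=0.9313·18.755=17.467; a1+…+a3=7.325 < 17.467 ≤ a1+…+a4=18.755 → R4 fires; Z=5 E=9 P=2 Q=11 S=9
Draw 6: a1=4.532, a2=1.360, a3=1.845, a4=12.573, a0=20.310; τ=−ln(0.7048)/20.310=0.017 → t=0.406; u2·a0=0.1133·20.310=2.301 ≤ a1=4.532 → R1 fires; Z=5 E=9 P=1 Q=11 S=9
Draw 7: a1=2.266, a2=1.360, a3=1.845, a4=12.573, a0=18.044; τ=−ln(0.2076)/18.044=0.087 → t=0.493; u2·a0=0.7851·18.044=14.166; a1+…+a3=5.471 < 14.166 ≤ a1+…+a4=18.044 → R4 fires; Z=5 E=9 P=1 Q=12 S=9
Draw 8: a1=2.472, a2=1.360, a3=1.845, a4=13.716, a0=19.393; τ=−ln(0.5324)/19.393=0.033 → t=0.525 > T=0.52: stop.
At T=0.52: Z=5 E=9 P=1 Q=12 S=9; the largest is Q.

Dominant species at T: Q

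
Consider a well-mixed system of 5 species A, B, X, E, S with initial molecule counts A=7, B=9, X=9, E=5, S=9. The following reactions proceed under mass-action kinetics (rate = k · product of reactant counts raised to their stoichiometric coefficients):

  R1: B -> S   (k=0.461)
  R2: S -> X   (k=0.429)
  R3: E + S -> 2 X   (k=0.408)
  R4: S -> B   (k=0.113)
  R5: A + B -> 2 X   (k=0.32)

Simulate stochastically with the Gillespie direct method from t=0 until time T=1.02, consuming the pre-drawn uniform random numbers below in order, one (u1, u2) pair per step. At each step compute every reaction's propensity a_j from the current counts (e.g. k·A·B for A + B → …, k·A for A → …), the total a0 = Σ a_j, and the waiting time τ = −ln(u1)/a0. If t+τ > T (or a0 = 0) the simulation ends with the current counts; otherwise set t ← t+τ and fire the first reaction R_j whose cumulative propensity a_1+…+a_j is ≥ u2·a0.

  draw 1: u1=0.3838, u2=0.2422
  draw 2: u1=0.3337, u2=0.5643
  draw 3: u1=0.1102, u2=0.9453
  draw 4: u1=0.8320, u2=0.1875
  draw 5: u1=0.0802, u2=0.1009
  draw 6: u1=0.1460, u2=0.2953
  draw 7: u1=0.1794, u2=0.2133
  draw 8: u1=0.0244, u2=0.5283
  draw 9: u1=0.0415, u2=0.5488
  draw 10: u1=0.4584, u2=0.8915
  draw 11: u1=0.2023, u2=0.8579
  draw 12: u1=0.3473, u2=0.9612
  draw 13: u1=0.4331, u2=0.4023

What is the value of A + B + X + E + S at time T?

Value at T = 39

Check how each reaction changes W = A + B + X + E + S (weight of products minus weight of reactants):
R1: B -> S: (1·1) − (1·1) = 1 − 1 = 0
R2: S -> X: (1·1) − (1·1) = 1 − 1 = 0
R3: E + S -> 2 X: (1·2) − (1·1 + 1·1) = 2 − 2 = 0
R4: S -> B: (1·1) − (1·1) = 1 − 1 = 0
R5: A + B -> 2 X: (1·2) − (1·1 + 1·1) = 2 − 2 = 0
Every reaction leaves W unchanged, so W is conserved and no simulation is needed: W(T) = W(0) = 7 + 9 + 9 + 5 + 9 = 39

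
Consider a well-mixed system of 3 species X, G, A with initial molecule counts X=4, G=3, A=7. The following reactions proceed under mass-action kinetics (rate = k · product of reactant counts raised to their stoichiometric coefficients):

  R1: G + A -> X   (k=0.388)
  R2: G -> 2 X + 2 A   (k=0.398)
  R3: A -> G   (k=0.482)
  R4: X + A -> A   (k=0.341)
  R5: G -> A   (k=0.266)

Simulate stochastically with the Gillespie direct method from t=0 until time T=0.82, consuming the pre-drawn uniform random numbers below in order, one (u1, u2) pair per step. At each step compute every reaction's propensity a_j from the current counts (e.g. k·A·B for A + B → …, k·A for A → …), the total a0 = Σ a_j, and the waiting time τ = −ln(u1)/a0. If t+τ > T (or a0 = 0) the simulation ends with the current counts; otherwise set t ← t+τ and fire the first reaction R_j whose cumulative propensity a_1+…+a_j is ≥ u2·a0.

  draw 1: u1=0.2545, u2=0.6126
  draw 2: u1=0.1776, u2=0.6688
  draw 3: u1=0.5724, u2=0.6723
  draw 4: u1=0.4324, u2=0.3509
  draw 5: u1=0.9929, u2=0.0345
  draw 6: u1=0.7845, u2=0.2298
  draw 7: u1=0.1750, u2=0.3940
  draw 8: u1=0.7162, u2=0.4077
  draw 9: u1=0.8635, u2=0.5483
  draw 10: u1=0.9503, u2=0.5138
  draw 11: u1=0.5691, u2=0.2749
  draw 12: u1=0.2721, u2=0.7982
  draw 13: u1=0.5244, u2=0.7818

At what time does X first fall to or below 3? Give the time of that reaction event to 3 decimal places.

Threshold first reached at t = 0.059

t=0.000: X=4 G=3 A=7
Draw 1: a1=8.148, a2=1.194, a3=3.374, a4=9.548, a5=0.798, a0=23.062; τ=−ln(0.2545)/23.062=0.059 → t=0.059; u2·a0=0.6126·23.062=14.128; a1+…+a3=12.716 < 14.128 ≤ a1+…+a4=22.264 → R4 fires; X=3 G=3 A=7
Draw 2: a1=8.148, a2=1.194, a3=3.374, a4=7.161, a5=0.798, a0=20.675; τ=−ln(0.1776)/20.675=0.084 → t=0.143; u2·a0=0.6688·20.675=13.827; a1+…+a3=12.716 < 13.827 ≤ a1+…+a4=19.877 → R4 fires; X=2 G=3 A=7
Draw 3: a1=8.148, a2=1.194, a3=3.374, a4=4.774, a5=0.798, a0=18.288; τ=−ln(0.5724)/18.288=0.031 → t=0.173; u2·a0=0.6723·18.288=12.295; a1+a2=9.342 < 12.295 ≤ a1+…+a3=12.716 → R3 fires; X=2 G=4 A=6
Draw 4: a1=9.312, a2=1.592, a3=2.892, a4=4.092, a5=1.064, a0=18.952; τ=−ln(0.4324)/18.952=0.044 → t=0.218; u2·a0=0.3509·18.952=6.650 ≤ a1=9.312 → R1 fires; X=3 G=3 A=5
Draw 5: a1=5.820, a2=1.194, a3=2.410, a4=5.115, a5=0.798, a0=15.337; τ=−ln(0.9929)/15.337=0.000 → t=0.218; u2·a0=0.0345·15.337=0.529 ≤ a1=5.820 → R1 fires; X=4 G=2 A=4
Draw 6: a1=3.104, a2=0.796, a3=1.928, a4=5.456, a5=0.532, a0=11.816; τ=−ln(0.7845)/11.816=0.021 → t=0.239; u2·a0=0.2298·11.816=2.715 ≤ a1=3.104 → R1 fires; X=5 G=1 A=3
Draw 7: a1=1.164, a2=0.398, a3=1.446, a4=5.115, a5=0.266, a0=8.389; τ=−ln(0.1750)/8.389=0.208 → t=0.446; u2·a0=0.3940·8.389=3.305; a1+…+a3=3.008 < 3.305 ≤ a1+…+a4=8.123 → R4 fires; X=4 G=1 A=3
Draw 8: a1=1.164, a2=0.398, a3=1.446, a4=4.092, a5=0.266, a0=7.366; τ=−ln(0.7162)/7.366=0.045 → t=0.492; u2·a0=0.4077·7.366=3.003; a1+a2=1.562 < 3.003 ≤ a1+…+a3=3.008 → R3 fires; X=4 G=2 A=2
Draw 9: a1=1.552, a2=0.796, a3=0.964, a4=2.728, a5=0.532, a0=6.572; τ=−ln(0.8635)/6.572=0.022 → t=0.514; u2·a0=0.5483·6.572=3.603; a1+…+a3=3.312 < 3.603 ≤ a1+…+a4=6.040 → R4 fires; X=3 G=2 A=2
Draw 10: a1=1.552, a2=0.796, a3=0.964, a4=2.046, a5=0.532, a0=5.890; τ=−ln(0.9503)/5.890=0.009 → t=0.523; u2·a0=0.5138·5.890=3.026; a1+a2=2.348 < 3.026 ≤ a1+…+a3=3.312 → R3 fires; X=3 G=3 A=1
Draw 11: a1=1.164, a2=1.194, a3=0.482, a4=1.023, a5=0.798, a0=4.661; τ=−ln(0.5691)/4.661=0.121 → t=0.644; u2·a0=0.2749·4.661=1.281; a1=1.164 < 1.281 ≤ a1+a2=2.358 → R2 fires; X=5 G=2 A=3
Draw 12: a1=2.328, a2=0.796, a3=1.446, a4=5.115, a5=0.532, a0=10.217; τ=−ln(0.2721)/10.217=0.127 → t=0.771; u2·a0=0.7982·10.217=8.155; a1+…+a3=4.570 < 8.155 ≤ a1+…+a4=9.685 → R4 fires; X=4 G=2 A=3
Draw 13: a1=2.328, a2=0.796, a3=1.446, a4=4.092, a5=0.532, a0=9.194; τ=−ln(0.5244)/9.194=0.070 → t=0.841 > T=0.82: stop.
X first becomes ≤ 3 when it reaches 3 at the event at t=0.059.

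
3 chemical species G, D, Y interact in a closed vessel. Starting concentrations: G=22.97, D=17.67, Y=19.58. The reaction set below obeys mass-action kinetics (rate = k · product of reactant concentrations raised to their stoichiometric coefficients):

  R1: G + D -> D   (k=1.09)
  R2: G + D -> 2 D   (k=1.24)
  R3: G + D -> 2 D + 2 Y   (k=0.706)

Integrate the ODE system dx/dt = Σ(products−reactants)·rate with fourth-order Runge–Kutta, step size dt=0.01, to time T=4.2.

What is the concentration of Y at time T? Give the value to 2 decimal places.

Y at T = 30.26

RK4 with dt=0.01: 420 steps to T=4.2. Trajectory (selected grid times):
t=0.00: G=22.97 D=17.67 Y=19.58
t=0.47: G=0.00 D=32.39 Y=30.26
t=0.93: G=0.00 D=32.39 Y=30.26
t=1.40: G=0.00 D=32.39 Y=30.26
t=1.87: G=0.00 D=32.39 Y=30.26
t=2.33: G=0.00 D=32.39 Y=30.26
t=2.80: G=0.00 D=32.39 Y=30.26
t=3.27: G=0.00 D=32.39 Y=30.26
t=3.73: G=0.00 D=32.39 Y=30.26
t=4.20: G=0.00 D=32.39 Y=30.26
Read off Y at T=4.2: 30.26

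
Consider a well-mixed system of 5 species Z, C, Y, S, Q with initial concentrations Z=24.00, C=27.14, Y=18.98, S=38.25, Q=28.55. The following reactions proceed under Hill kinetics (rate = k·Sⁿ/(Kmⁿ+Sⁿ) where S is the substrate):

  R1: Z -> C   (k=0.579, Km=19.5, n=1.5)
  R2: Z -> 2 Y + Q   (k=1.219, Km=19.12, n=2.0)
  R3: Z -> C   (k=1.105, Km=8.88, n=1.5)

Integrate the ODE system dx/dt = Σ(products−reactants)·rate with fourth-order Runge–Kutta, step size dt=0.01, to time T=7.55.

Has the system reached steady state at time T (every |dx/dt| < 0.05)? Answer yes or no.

RK4 with dt=0.01: 755 steps to T=7.55. Trajectory (selected grid times):
t=0.00: Z=24.00 C=27.14 Y=18.98 S=38.25 Q=28.55
t=0.84: Z=22.37 C=28.16 Y=20.20 S=38.25 Q=29.16
t=1.68: Z=20.80 C=29.16 Y=21.35 S=38.25 Q=29.73
t=2.52: Z=19.30 C=30.13 Y=22.42 S=38.25 Q=30.27
t=3.36: Z=17.87 C=31.06 Y=23.41 S=38.25 Q=30.77
t=4.19: Z=16.53 C=31.94 Y=24.32 S=38.25 Q=31.22
t=5.03: Z=15.25 C=32.80 Y=25.15 S=38.25 Q=31.64
t=5.87: Z=14.05 C=33.63 Y=25.91 S=38.25 Q=32.01
t=6.71: Z=12.93 C=34.41 Y=26.59 S=38.25 Q=32.35
t=7.55: Z=11.88 C=35.15 Y=27.19 S=38.25 Q=32.66
Rates at T: R1=0.1866, R2=0.3397, R3=0.6713
dx/dt at T (Σ net stoichiometry × rate): Z=-1.1976, C=+0.8580, Y=+0.6793, S=+0.0000, Q=+0.3397
Largest |dx/dt| is |-1.1976| (Z) ≥ 0.05 → not steady.

Steady state at T: no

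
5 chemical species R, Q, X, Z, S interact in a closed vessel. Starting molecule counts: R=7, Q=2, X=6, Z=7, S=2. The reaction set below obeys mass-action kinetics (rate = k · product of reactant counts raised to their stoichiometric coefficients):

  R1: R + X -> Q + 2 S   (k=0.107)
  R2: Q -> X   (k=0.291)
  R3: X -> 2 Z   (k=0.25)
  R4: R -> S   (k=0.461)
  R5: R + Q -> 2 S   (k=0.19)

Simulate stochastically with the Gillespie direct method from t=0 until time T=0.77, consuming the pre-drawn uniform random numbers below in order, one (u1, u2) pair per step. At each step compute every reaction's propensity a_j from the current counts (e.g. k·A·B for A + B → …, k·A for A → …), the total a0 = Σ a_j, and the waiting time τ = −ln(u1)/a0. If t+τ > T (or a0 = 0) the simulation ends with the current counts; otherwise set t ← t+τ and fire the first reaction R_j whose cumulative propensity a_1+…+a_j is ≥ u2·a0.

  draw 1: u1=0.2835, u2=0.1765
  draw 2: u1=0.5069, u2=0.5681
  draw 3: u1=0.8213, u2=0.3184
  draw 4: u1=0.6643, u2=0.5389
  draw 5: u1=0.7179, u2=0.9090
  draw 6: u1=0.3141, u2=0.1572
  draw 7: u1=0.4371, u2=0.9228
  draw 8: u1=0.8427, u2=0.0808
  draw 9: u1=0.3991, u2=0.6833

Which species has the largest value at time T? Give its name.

t=0.000: R=7 Q=2 X=6 Z=7 S=2
Draw 1: a1=4.494, a2=0.582, a3=1.500, a4=3.227, a5=2.660, a0=12.463; τ=−ln(0.2835)/12.463=0.101 → t=0.101; u2·a0=0.1765·12.463=2.200 ≤ a1=4.494 → R1 fires; R=6 Q=3 X=5 Z=7 S=4
Draw 2: a1=3.210, a2=0.873, a3=1.250, a4=2.766, a5=3.420, a0=11.519; τ=−ln(0.5069)/11.519=0.059 → t=0.160; u2·a0=0.5681·11.519=6.544; a1+…+a3=5.333 < 6.544 ≤ a1+…+a4=8.099 → R4 fires; R=5 Q=3 X=5 Z=7 S=5
Draw 3: a1=2.675, a2=0.873, a3=1.250, a4=2.305, a5=2.850, a0=9.953; τ=−ln(0.8213)/9.953=0.020 → t=0.180; u2·a0=0.3184·9.953=3.169; a1=2.675 < 3.169 ≤ a1+a2=3.548 → R2 fires; R=5 Q=2 X=6 Z=7 S=5
Draw 4: a1=3.210, a2=0.582, a3=1.500, a4=2.305, a5=1.900, a0=9.497; τ=−ln(0.6643)/9.497=0.043 → t=0.223; u2·a0=0.5389·9.497=5.118; a1+a2=3.792 < 5.118 ≤ a1+…+a3=5.292 → R3 fires; R=5 Q=2 X=5 Z=9 S=5
Draw 5: a1=2.675, a2=0.582, a3=1.250, a4=2.305, a5=1.900, a0=8.712; τ=−ln(0.7179)/8.712=0.038 → t=0.261; u2·a0=0.9090·8.712=7.919; a1+…+a4=6.812 < 7.919 ≤ a1+…+a5=8.712 → R5 fires; R=4 Q=1 X=5 Z=9 S=7
Draw 6: a1=2.140, a2=0.291, a3=1.250, a4=1.844, a5=0.760, a0=6.285; τ=−ln(0.3141)/6.285=0.184 → t=0.445; u2·a0=0.1572·6.285=0.988 ≤ a1=2.140 → R1 fires; R=3 Q=2 X=4 Z=9 S=9
Draw 7: a1=1.284, a2=0.582, a3=1.000, a4=1.383, a5=1.140, a0=5.389; τ=−ln(0.4371)/5.389=0.154 → t=0.599; u2·a0=0.9228·5.389=4.973; a1+…+a4=4.249 < 4.973 ≤ a1+…+a5=5.389 → R5 fires; R=2 Q=1 X=4 Z=9 S=11
Draw 8: a1=0.856, a2=0.291, a3=1.000, a4=0.922, a5=0.380, a0=3.449; τ=−ln(0.8427)/3.449=0.050 → t=0.648; u2·a0=0.0808·3.449=0.279 ≤ a1=0.856 → R1 fires; R=1 Q=2 X=3 Z=9 S=13
Draw 9: a1=0.321, a2=0.582, a3=0.750, a4=0.461, a5=0.380, a0=2.494; τ=−ln(0.3991)/2.494=0.368 → t=1.017 > T=0.77: stop.
At T=0.77: R=1 Q=2 X=3 Z=9 S=13; the largest is S.

Dominant species at T: S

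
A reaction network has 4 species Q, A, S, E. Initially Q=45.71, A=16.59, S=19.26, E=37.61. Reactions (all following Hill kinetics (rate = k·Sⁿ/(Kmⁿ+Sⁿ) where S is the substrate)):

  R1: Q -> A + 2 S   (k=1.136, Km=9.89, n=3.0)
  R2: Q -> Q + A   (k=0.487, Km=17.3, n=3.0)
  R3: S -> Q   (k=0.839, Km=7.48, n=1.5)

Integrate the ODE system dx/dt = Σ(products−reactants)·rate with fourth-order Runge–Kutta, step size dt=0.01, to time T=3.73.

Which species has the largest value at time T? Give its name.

Dominant species at T: Q

RK4 with dt=0.01: 373 steps to T=3.73. Trajectory (selected grid times):
t=0.00: Q=45.71 A=16.59 S=19.26 E=37.61
t=0.41: Q=45.53 A=17.24 S=19.90 E=37.61
t=0.83: Q=45.34 A=17.91 S=20.56 E=37.61
t=1.24: Q=45.16 A=18.56 S=21.20 E=37.61
t=1.66: Q=44.99 A=19.22 S=21.85 E=37.61
t=2.07: Q=44.81 A=19.87 S=22.49 E=37.61
t=2.49: Q=44.64 A=20.54 S=23.13 E=37.61
t=2.90: Q=44.47 A=21.19 S=23.76 E=37.61
t=3.32: Q=44.30 A=21.85 S=24.41 E=37.61
t=3.73: Q=44.13 A=22.50 S=25.03 E=37.61
At T=3.73: Q=44.13 A=22.50 S=25.03 E=37.61; the largest is Q.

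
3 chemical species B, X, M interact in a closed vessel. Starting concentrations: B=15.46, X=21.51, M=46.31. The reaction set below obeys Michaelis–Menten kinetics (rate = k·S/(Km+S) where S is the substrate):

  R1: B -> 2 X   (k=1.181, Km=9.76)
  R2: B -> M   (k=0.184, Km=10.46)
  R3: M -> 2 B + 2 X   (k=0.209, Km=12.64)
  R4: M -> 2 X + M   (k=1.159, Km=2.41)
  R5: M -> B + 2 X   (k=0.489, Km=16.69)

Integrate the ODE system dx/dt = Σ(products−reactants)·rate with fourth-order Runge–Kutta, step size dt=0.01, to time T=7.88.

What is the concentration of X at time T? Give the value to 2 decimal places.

RK4 with dt=0.01: 788 steps to T=7.88. Trajectory (selected grid times):
t=0.00: B=15.46 X=21.51 M=46.31
t=0.88: B=15.33 X=25.64 M=45.95
t=1.75: B=15.21 X=29.72 M=45.59
t=2.63: B=15.08 X=33.84 M=45.22
t=3.50: B=14.96 X=37.90 M=44.87
t=4.38: B=14.84 X=42.01 M=44.50
t=5.25: B=14.72 X=46.06 M=44.15
t=6.13: B=14.59 X=50.15 M=43.79
t=7.00: B=14.48 X=54.19 M=43.43
t=7.88: B=14.36 X=58.26 M=43.07
Read off X at T=7.88: 58.26

X at T = 58.26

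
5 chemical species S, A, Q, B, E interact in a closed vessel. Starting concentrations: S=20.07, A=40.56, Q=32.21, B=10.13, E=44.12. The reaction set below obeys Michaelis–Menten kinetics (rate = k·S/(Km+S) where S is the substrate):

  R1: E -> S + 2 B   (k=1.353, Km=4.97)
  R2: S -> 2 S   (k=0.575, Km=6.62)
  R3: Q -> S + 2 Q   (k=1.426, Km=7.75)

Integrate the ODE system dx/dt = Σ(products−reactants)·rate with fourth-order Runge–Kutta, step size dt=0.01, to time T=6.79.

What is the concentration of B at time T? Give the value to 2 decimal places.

RK4 with dt=0.01: 679 steps to T=6.79. Trajectory (selected grid times):
t=0.00: S=20.07 A=40.56 Q=32.21 B=10.13 E=44.12
t=0.75: S=22.17 A=40.56 Q=33.07 B=11.95 E=43.21
t=1.51: S=24.32 A=40.56 Q=33.95 B=13.79 E=42.29
t=2.26: S=26.44 A=40.56 Q=34.83 B=15.61 E=41.38
t=3.02: S=28.59 A=40.56 Q=35.72 B=17.44 E=40.46
t=3.77: S=30.73 A=40.56 Q=36.60 B=19.25 E=39.56
t=4.53: S=32.90 A=40.56 Q=37.49 B=21.07 E=38.65
t=5.28: S=35.05 A=40.56 Q=38.38 B=22.87 E=37.75
t=6.04: S=37.23 A=40.56 Q=39.28 B=24.68 E=36.84
t=6.79: S=39.38 A=40.56 Q=40.18 B=26.47 E=35.95
Read off B at T=6.79: 26.47

B at T = 26.47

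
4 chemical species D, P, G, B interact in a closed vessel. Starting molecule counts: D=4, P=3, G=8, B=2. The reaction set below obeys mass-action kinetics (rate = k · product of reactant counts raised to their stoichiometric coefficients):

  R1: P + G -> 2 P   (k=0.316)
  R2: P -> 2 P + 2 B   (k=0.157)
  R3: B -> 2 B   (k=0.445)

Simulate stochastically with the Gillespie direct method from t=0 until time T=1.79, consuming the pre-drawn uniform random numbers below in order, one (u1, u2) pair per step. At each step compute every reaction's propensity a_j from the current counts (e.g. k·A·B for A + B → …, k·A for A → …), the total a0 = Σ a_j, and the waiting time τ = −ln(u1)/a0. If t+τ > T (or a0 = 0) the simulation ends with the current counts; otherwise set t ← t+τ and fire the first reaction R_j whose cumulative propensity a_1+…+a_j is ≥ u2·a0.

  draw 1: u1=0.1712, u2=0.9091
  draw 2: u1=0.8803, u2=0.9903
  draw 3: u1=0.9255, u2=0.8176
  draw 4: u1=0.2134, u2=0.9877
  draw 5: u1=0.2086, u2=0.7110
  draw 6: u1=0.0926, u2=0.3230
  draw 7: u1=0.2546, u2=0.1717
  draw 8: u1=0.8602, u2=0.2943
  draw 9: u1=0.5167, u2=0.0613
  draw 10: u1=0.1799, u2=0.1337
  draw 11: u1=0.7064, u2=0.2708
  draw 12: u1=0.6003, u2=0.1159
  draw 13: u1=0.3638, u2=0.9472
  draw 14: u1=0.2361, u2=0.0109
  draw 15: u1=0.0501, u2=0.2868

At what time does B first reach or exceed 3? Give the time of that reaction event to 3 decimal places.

Threshold first reached at t = 0.197

t=0.000: D=4 P=3 G=8 B=2
Draw 1: a1=7.584, a2=0.471, a3=0.890, a0=8.945; τ=−ln(0.1712)/8.945=0.197 → t=0.197; u2·a0=0.9091·8.945=8.132; a1+a2=8.055 < 8.132 ≤ a1+…+a3=8.945 → R3 fires; D=4 P=3 G=8 B=3
Draw 2: a1=7.584, a2=0.471, a3=1.335, a0=9.390; τ=−ln(0.8803)/9.390=0.014 → t=0.211; u2·a0=0.9903·9.390=9.299; a1+a2=8.055 < 9.299 ≤ a1+…+a3=9.390 → R3 fires; D=4 P=3 G=8 B=4
Draw 3: a1=7.584, a2=0.471, a3=1.780, a0=9.835; τ=−ln(0.9255)/9.835=0.008 → t=0.219; u2·a0=0.8176·9.835=8.041; a1=7.584 < 8.041 ≤ a1+a2=8.055 → R2 fires; D=4 P=4 G=8 B=6
Draw 4: a1=10.112, a2=0.628, a3=2.670, a0=13.410; τ=−ln(0.2134)/13.410=0.115 → t=0.334; u2·a0=0.9877·13.410=13.245; a1+a2=10.740 < 13.245 ≤ a1+…+a3=13.410 → R3 fires; D=4 P=4 G=8 B=7
Draw 5: a1=10.112, a2=0.628, a3=3.115, a0=13.855; τ=−ln(0.2086)/13.855=0.113 → t=0.447; u2·a0=0.7110·13.855=9.851 ≤ a1=10.112 → R1 fires; D=4 P=5 G=7 B=7
Draw 6: a1=11.060, a2=0.785, a3=3.115, a0=14.960; τ=−ln(0.0926)/14.960=0.159 → t=0.606; u2·a0=0.3230·14.960=4.832 ≤ a1=11.060 → R1 fires; D=4 P=6 G=6 B=7
Draw 7: a1=11.376, a2=0.942, a3=3.115, a0=15.433; τ=−ln(0.2546)/15.433=0.089 → t=0.695; u2·a0=0.1717·15.433=2.650 ≤ a1=11.376 → R1 fires; D=4 P=7 G=5 B=7
Draw 8: a1=11.060, a2=1.099, a3=3.115, a0=15.274; τ=−ln(0.8602)/15.274=0.010 → t=0.705; u2·a0=0.2943·15.274=4.495 ≤ a1=11.060 → R1 fires; D=4 P=8 G=4 B=7
Draw 9: a1=10.112, a2=1.256, a3=3.115, a0=14.483; τ=−ln(0.5167)/14.483=0.046 → t=0.750; u2·a0=0.0613·14.483=0.888 ≤ a1=10.112 → R1 fires; D=4 P=9 G=3 B=7
Draw 10: a1=8.532, a2=1.413, a3=3.115, a0=13.060; τ=−ln(0.1799)/13.060=0.131 → t=0.882; u2·a0=0.1337·13.060=1.746 ≤ a1=8.532 → R1 fires; D=4 P=10 G=2 B=7
Draw 11: a1=6.320, a2=1.570, a3=3.115, a0=11.005; τ=−ln(0.7064)/11.005=0.032 → t=0.913; u2·a0=0.2708·11.005=2.980 ≤ a1=6.320 → R1 fires; D=4 P=11 G=1 B=7
Draw 12: a1=3.476, a2=1.727, a3=3.115, a0=8.318; τ=−ln(0.6003)/8.318=0.061 → t=0.974; u2·a0=0.1159·8.318=0.964 ≤ a1=3.476 → R1 fires; D=4 P=12 G=0 B=7
Draw 13: a1=0.000, a2=1.884, a3=3.115, a0=4.999; τ=−ln(0.3638)/4.999=0.202 → t=1.177; u2·a0=0.9472·4.999=4.735; a1+a2=1.884 < 4.735 ≤ a1+…+a3=4.999 → R3 fires; D=4 P=12 G=0 B=8
Draw 14: a1=0.000, a2=1.884, a3=3.560, a0=5.444; τ=−ln(0.2361)/5.444=0.265 → t=1.442; u2·a0=0.0109·5.444=0.059; a1=0.000 < 0.059 ≤ a1+a2=1.884 → R2 fires; D=4 P=13 G=0 B=10
Draw 15: a1=0.000, a2=2.041, a3=4.450, a0=6.491; τ=−ln(0.0501)/6.491=0.461 → t=1.903 > T=1.79: stop.
B first becomes ≥ 3 when it reaches 3 at the event at t=0.197.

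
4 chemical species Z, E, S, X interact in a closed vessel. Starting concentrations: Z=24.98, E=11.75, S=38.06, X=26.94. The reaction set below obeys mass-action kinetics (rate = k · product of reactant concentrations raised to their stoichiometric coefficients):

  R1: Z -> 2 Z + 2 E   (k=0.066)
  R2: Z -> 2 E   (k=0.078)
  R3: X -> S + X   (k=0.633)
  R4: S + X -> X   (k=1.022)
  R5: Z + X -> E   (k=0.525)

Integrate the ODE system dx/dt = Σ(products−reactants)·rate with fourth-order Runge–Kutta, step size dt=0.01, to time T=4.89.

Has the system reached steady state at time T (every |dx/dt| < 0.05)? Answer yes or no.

Steady state at T: yes

RK4 with dt=0.01: 489 steps to T=4.89. Trajectory (selected grid times):
t=0.00: Z=24.98 E=11.75 S=38.06 X=26.94
t=0.54: Z=2.21 E=35.50 S=0.96 X=4.21
t=1.09: Z=0.83 E=37.08 S=0.67 X=2.84
t=1.63: Z=0.39 E=37.60 S=0.63 X=2.41
t=2.17: Z=0.20 E=37.84 S=0.62 X=2.22
t=2.72: Z=0.11 E=37.96 S=0.62 X=2.13
t=3.26: Z=0.06 E=38.02 S=0.62 X=2.08
t=3.80: Z=0.03 E=38.05 S=0.62 X=2.05
t=4.35: Z=0.02 E=38.07 S=0.62 X=2.04
t=4.89: Z=0.01 E=38.08 S=0.62 X=2.03
Rates at T: R1=0.0007, R2=0.0008, R3=1.2845, R4=1.2845, R5=0.0108
dx/dt at T (Σ net stoichiometry × rate): Z=-0.0109, E=+0.0137, S=-0.0000, X=-0.0108
Largest |dx/dt| is |+0.0137| (E) < 0.05 → steady.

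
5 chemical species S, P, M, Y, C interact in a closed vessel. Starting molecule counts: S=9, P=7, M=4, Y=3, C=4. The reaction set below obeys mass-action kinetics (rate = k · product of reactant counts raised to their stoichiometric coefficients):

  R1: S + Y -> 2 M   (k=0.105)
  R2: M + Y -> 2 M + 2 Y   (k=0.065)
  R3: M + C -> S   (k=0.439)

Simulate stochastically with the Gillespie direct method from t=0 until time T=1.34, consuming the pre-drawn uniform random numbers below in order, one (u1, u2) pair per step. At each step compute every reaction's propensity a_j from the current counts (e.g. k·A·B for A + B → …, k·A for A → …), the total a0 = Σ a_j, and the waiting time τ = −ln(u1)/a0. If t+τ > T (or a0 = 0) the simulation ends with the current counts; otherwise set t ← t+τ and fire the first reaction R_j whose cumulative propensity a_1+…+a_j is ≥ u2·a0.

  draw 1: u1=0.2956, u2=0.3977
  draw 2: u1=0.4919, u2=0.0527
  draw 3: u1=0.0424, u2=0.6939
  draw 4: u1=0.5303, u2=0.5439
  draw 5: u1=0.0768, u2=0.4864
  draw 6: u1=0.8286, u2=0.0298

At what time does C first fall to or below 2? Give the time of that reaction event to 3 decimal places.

t=0.000: S=9 P=7 M=4 Y=3 C=4
Draw 1: a1=2.835, a2=0.780, a3=7.024, a0=10.639; τ=−ln(0.2956)/10.639=0.115 → t=0.115; u2·a0=0.3977·10.639=4.231; a1+a2=3.615 < 4.231 ≤ a1+…+a3=10.639 → R3 fires; S=10 P=7 M=3 Y=3 C=3
Draw 2: a1=3.150, a2=0.585, a3=3.951, a0=7.686; τ=−ln(0.4919)/7.686=0.092 → t=0.207; u2·a0=0.0527·7.686=0.405 ≤ a1=3.150 → R1 fires; S=9 P=7 M=5 Y=2 C=3
Draw 3: a1=1.890, a2=0.650, a3=6.585, a0=9.125; τ=−ln(0.0424)/9.125=0.346 → t=0.553; u2·a0=0.6939·9.125=6.332; a1+a2=2.540 < 6.332 ≤ a1+…+a3=9.125 → R3 fires; S=10 P=7 M=4 Y=2 C=2
Draw 4: a1=2.100, a2=0.520, a3=3.512, a0=6.132; τ=−ln(0.5303)/6.132=0.103 → t=0.657; u2·a0=0.5439·6.132=3.335; a1+a2=2.620 < 3.335 ≤ a1+…+a3=6.132 → R3 fires; S=11 P=7 M=3 Y=2 C=1
Draw 5: a1=2.310, a2=0.390, a3=1.317, a0=4.017; τ=−ln(0.0768)/4.017=0.639 → t=1.296; u2·a0=0.4864·4.017=1.954 ≤ a1=2.310 → R1 fires; S=10 P=7 M=5 Y=1 C=1
Draw 6: a1=1.050, a2=0.325, a3=2.195, a0=3.570; τ=−ln(0.8286)/3.570=0.053 → t=1.348 > T=1.34: stop.
C first becomes ≤ 2 when it reaches 2 at the event at t=0.553.

Threshold first reached at t = 0.553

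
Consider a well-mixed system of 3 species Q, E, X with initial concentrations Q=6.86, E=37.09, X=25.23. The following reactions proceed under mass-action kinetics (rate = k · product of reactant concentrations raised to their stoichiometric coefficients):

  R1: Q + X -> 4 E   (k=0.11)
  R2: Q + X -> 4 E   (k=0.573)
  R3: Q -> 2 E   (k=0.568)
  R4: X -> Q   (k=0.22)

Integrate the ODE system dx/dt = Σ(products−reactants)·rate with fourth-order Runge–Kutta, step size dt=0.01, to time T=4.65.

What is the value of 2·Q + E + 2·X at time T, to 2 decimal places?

Value at T = 101.27

Check how each reaction changes W = 2·Q + E + 2·X (weight of products minus weight of reactants):
R1: Q + X -> 4 E: (1·4) − (2·1 + 2·1) = 4 − 4 = 0
R2: Q + X -> 4 E: (1·4) − (2·1 + 2·1) = 4 − 4 = 0
R3: Q -> 2 E: (1·2) − (2·1) = 2 − 2 = 0
R4: X -> Q: (2·1) − (2·1) = 2 − 2 = 0
Every reaction leaves W unchanged, so W is conserved and no simulation is needed: W(T) = W(0) = 2·6.86 + 37.09 + 2·25.23 = 101.27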